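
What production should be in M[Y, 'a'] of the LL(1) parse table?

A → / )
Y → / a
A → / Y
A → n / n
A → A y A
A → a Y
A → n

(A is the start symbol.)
Empty (error entry)

To find M[Y, 'a'], we find productions for Y where 'a' is in the predict set (PREDICT(N → α) = (FIRST(α) \ {ε}) ∪ (FOLLOW(N) if α ⇒* ε)).

Y → / a: PREDICT = { '/' }

M[Y, 'a'] is empty (no production applies)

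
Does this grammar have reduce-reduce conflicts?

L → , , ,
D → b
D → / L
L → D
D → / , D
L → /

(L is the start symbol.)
Augment with L' → L and build the canonical LR(0) collection (I0 = CLOSURE({[L' → . L]}), then GOTO on every symbol after a dot until no new states appear). It has 12 states:
  I0: { [D → . / , D], [D → . / L], [D → . b], [L → . , , ,], [L → . /], [L → . D], [L' → . L] }  — shift
  I1: { [L → , . , ,] }  — shift
  I2: { [D → . / , D], [D → . / L], [D → . b], [D → / . , D], [D → / . L], [L → . , , ,], [L → . /], [L → . D], [L → / .] }  — shift, reduce
  I3: { [L → D .] }  — reduce
  I4: { [L' → L .] }  — accept
  I5: { [D → b .] }  — reduce
  I6: { [D → . / , D], [D → . / L], [D → . b], [D → / , . D], [L → , . , ,] }  — shift
  I7: { [D → / L .] }  — reduce
  I8: { [L → , , . ,] }  — shift
  I9: { [D → . / , D], [D → . / L], [D → . b], [D → / . , D], [D → / . L], [L → . , , ,], [L → . /], [L → . D] }  — shift
  I10: { [D → / , D .] }  — reduce
  I11: { [L → , , , .] }  — reduce

No state contains more than one complete item.

Answer: No reduce-reduce conflicts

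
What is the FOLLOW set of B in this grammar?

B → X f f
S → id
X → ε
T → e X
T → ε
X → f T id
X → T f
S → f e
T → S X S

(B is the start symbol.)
{ $ }

To compute FOLLOW(B), find every occurrence of B on a right-hand side N → α B β: add FIRST(β) \ {ε}, and if β is empty or nullable also add FOLLOW(N). Iterate to a fixed point.

B is the start symbol, so $ ∈ FOLLOW(B).
B does not occur on any right-hand side.

Taking the union: FOLLOW(B) = { $ }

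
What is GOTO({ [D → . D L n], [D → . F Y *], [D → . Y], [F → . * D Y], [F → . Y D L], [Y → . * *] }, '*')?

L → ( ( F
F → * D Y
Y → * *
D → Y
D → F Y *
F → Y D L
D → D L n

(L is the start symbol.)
GOTO(I, '*') = CLOSURE({ [A → αX.β] : [A → α.Xβ] ∈ I, X = '*' })

Items with dot before '*', with the dot advanced:
  [F → . * D Y] → [F → * . D Y]
  [Y → . * *] → [Y → * . *]
Closure of the advanced items:
  [F → * . D Y] has the dot before D: add [D → . Y], [D → . F Y *], [D → . D L n]
  [D → . Y] has the dot before Y: add [Y → . * *]
  [D → . F Y *] has the dot before F: add [F → . * D Y], [F → . Y D L]

GOTO = { [D → . D L n], [D → . F Y *], [D → . Y], [F → * . D Y], [F → . * D Y], [F → . Y D L], [Y → * . *], [Y → . * *] }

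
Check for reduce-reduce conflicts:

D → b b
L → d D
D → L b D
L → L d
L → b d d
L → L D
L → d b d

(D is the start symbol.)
A reduce-reduce conflict occurs when an LR(0) state has two complete items [A → α .] and [B → β .] — both call for a reduction, and with no lookahead the parser cannot choose between them.

Augment with D' → D and build the canonical LR(0) collection (I0 = CLOSURE({[D' → . D]}), then GOTO on every symbol after a dot until no new states appear). It has 18 states:
  I0: { [D → . L b D], [D → . b b], [D' → . D], [L → . L D], [L → . L d], [L → . b d d], [L → . d D], [L → . d b d] }  — shift
  I1: { [D' → D .] }  — accept
  I2: { [D → . L b D], [D → . b b], [D → L . b D], [L → . L D], [L → . L d], [L → . b d d], [L → . d D], [L → . d b d], [L → L . D], [L → L . d] }  — shift
  I3: { [D → b . b], [L → b . d d] }  — shift
  I4: { [D → . L b D], [D → . b b], [L → . L D], [L → . L d], [L → . b d d], [L → . d D], [L → . d b d], [L → d . D], [L → d . b d] }  — shift
  I5: { [L → d D .] }  — reduce
  I6: { [D → b . b], [L → b . d d], [L → d b . d] }  — shift
  I7: { [D → b b .] }  — reduce
  I8: { [L → b d . d], [L → d b d .] }  — shift, reduce
  I9: { [L → b d d .] }  — reduce
  I10: { [L → b d . d] }  — shift
  I11: { [L → L D .] }  — reduce
  I12: { [D → . L b D], [D → . b b], [D → L b . D], [D → b . b], [L → . L D], [L → . L d], [L → . b d d], [L → . d D], [L → . d b d], [L → b . d d] }  — shift
  I13: { [D → . L b D], [D → . b b], [L → . L D], [L → . L d], [L → . b d d], [L → . d D], [L → . d b d], [L → L d .], [L → d . D], [L → d . b d] }  — shift, reduce
  I14: { [D → L b D .] }  — reduce
  I15: { [D → b . b], [D → b b .], [L → b . d d] }  — shift, reduce
  I16: { [D → . L b D], [D → . b b], [L → . L D], [L → . L d], [L → . b d d], [L → . d D], [L → . d b d], [L → b d . d], [L → d . D], [L → d . b d] }  — shift
  I17: { [D → . L b D], [D → . b b], [L → . L D], [L → . L d], [L → . b d d], [L → . d D], [L → . d b d], [L → b d d .], [L → d . D], [L → d . b d] }  — shift, reduce

No state contains more than one complete item.

Answer: No reduce-reduce conflicts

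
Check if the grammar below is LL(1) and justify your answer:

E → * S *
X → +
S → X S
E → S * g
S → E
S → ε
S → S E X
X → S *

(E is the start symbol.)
A grammar is LL(1) if for each non-terminal N with multiple productions, the predict sets of those productions are pairwise disjoint, where PREDICT(N → α) = (FIRST(α) \ {ε}) ∪ (FOLLOW(N) if α ⇒* ε).

Relevant sets:
  FIRST(S) = { '*', '+', ε }
  FIRST(X) = { '*', '+' }
  FIRST(E) = { '*', '+' }
  FOLLOW(S) = { '*', '+' }

For E:
  PREDICT(E → '*' S '*') = { '*' }
  PREDICT(E → S '*' g) = { '*', '+' }
For X:
  PREDICT(X → '+') = { '+' }
  PREDICT(X → S '*') = { '*', '+' }
For S:
  PREDICT(S → X S) = { '*', '+' }
  PREDICT(S → E) = { '*', '+' }
  PREDICT(S → ε) = { '*', '+' }
  PREDICT(S → S E X) = { '*', '+' }

Conflict found: Predict set conflict for E: { '*' }
The grammar is NOT LL(1).

Answer: No. Predict set conflict for E: { '*' }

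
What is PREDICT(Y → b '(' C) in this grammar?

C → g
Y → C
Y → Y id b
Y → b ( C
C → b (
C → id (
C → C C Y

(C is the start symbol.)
PREDICT(Y → b '(' C) = (FIRST(RHS) \ {ε}) ∪ (FOLLOW(Y) if ε ∈ FIRST(RHS), i.e. RHS ⇒* ε)
FIRST(b '(' C) = { 'b' }
ε ∉ FIRST(b '(' C), so FOLLOW(Y) is not added.
PREDICT(Y → b '(' C) = { 'b' }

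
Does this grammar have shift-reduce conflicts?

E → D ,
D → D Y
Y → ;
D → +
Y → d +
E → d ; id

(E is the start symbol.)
Augment with E' → E and build the canonical LR(0) collection (I0 = CLOSURE({[E' → . E]}), then GOTO on every symbol after a dot until no new states appear). It has 12 states:
  I0: { [D → . +], [D → . D Y], [E → . D ,], [E → . d ; id], [E' → . E] }  — shift
  I1: { [D → + .] }  — reduce
  I2: { [D → D . Y], [E → D . ,], [Y → . ;], [Y → . d +] }  — shift
  I3: { [E' → E .] }  — accept
  I4: { [E → d . ; id] }  — shift
  I5: { [E → d ; . id] }  — shift
  I6: { [E → d ; id .] }  — reduce
  I7: { [E → D , .] }  — reduce
  I8: { [Y → ; .] }  — reduce
  I9: { [D → D Y .] }  — reduce
  I10: { [Y → d . +] }  — shift
  I11: { [Y → d + .] }  — reduce

No state contains both a complete item and a shift item.

Answer: No shift-reduce conflicts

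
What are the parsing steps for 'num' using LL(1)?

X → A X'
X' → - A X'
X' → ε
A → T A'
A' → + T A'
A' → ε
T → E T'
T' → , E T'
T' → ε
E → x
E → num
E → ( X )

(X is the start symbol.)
LL(1) parsing maintains a stack (initially the start symbol over $) and the input. At each step: if the stack top is a terminal, match it against the current input token; if it is a non-terminal N, replace it with the RHS of M[N, lookahead] (the unique production whose predict set contains the lookahead).

Stack is shown with the top on the left.

Stack           Input  Action
-----------------------------
X $             num $  output X → A X'
A X' $          num $  output A → T A'
T A' X' $       num $  output T → E T'
E T' A' X' $    num $  output E → num
num T' A' X' $  num $  match 'num'
T' A' X' $      $      output T' → ε
A' X' $         $      output A' → ε
X' $            $      output X' → ε
$               $      accept

The string is accepted.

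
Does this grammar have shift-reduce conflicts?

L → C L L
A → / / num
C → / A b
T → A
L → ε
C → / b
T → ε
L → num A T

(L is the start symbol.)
Augment with L' → L and build the canonical LR(0) collection (I0 = CLOSURE({[L' → . L]}), then GOTO on every symbol after a dot until no new states appear). It has 16 states:
  I0: { [C → . / A b], [C → . / b], [L → . C L L], [L → . num A T], [L → .], [L' → . L] }  — shift, reduce
  I1: { [A → . / / num], [C → / . A b], [C → / . b] }  — shift
  I2: { [C → . / A b], [C → . / b], [L → . C L L], [L → . num A T], [L → .], [L → C . L L] }  — shift, reduce
  I3: { [L' → L .] }  — accept
  I4: { [A → . / / num], [L → num . A T] }  — shift
  I5: { [A → / . / num] }  — shift
  I6: { [A → . / / num], [L → num A . T], [T → . A], [T → .] }  — shift, reduce
  I7: { [T → A .] }  — reduce
  I8: { [L → num A T .] }  — reduce
  I9: { [A → / / . num] }  — shift
  I10: { [A → / / num .] }  — reduce
  I11: { [C → . / A b], [C → . / b], [L → . C L L], [L → . num A T], [L → .], [L → C L . L] }  — shift, reduce
  I12: { [L → C L L .] }  — reduce
  I13: { [C → / A . b] }  — shift
  I14: { [C → / b .] }  — reduce
  I15: { [C → / A b .] }  — reduce

I0 contains reduce item [L → .] and shift items [C → . / A b], [C → . / b], [L → . num A T] — shift-reduce conflict.
I2 contains reduce item [L → .] and shift items [C → . / A b], [C → . / b], [L → . num A T] — shift-reduce conflict.
I6 contains reduce item [T → .] and shift item [A → . / / num] — shift-reduce conflict.
I11 contains reduce item [L → .] and shift items [C → . / A b], [C → . / b], [L → . num A T] — shift-reduce conflict.

Answer: Yes — I0: [L → .] vs [C → . / A b]; I2: [L → .] vs [C → . / A b]; I6: [T → .] vs [A → . / / num]; I11: [L → .] vs [C → . / A b]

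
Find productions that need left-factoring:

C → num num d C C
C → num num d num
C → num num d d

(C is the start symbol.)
Left-factoring is needed when two productions for the same non-terminal
share a common prefix on the right-hand side.

Productions for C:
  C → num num d C C
  C → num num d num
  C → num num d d

Found common prefix 'num num d' in productions for C

Answer: Yes, C has productions with common prefix 'num num d'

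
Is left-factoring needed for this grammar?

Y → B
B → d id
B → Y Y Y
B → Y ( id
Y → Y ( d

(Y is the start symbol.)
Yes, B has productions with common prefix 'Y'

Left-factoring is needed when two productions for the same non-terminal
share a common prefix on the right-hand side.

Productions for Y:
  Y → B
  Y → Y ( d
Productions for B:
  B → d id
  B → Y Y Y
  B → Y ( id

Found common prefix 'Y' in productions for B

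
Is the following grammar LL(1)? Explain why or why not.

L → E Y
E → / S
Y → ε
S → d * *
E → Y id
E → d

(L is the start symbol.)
Yes, the grammar is LL(1).

A grammar is LL(1) if for each non-terminal N with multiple productions, the predict sets of those productions are pairwise disjoint, where PREDICT(N → α) = (FIRST(α) \ {ε}) ∪ (FOLLOW(N) if α ⇒* ε).

Relevant sets:
  FIRST(Y) = { ε }

For E:
  PREDICT(E → '/' S) = { '/' }
  PREDICT(E → Y id) = { 'id' }
  PREDICT(E → d) = { 'd' }
L, Y, S have a single production, so nothing to check there.

All predict sets are disjoint. The grammar IS LL(1).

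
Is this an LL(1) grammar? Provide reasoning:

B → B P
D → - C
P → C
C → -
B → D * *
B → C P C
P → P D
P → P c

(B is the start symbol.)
Relevant sets:
  FIRST(B) = { '-' }
  FIRST(D) = { '-' }
  FIRST(C) = { '-' }
  FIRST(P) = { '-' }

For B:
  PREDICT(B → B P) = { '-' }
  PREDICT(B → D '*' '*') = { '-' }
  PREDICT(B → C P C) = { '-' }
For P:
  PREDICT(P → C) = { '-' }
  PREDICT(P → P D) = { '-' }
  PREDICT(P → P c) = { '-' }
D, C have a single production, so nothing to check there.

Conflict found: Predict set conflict for B: { '-' }
The grammar is NOT LL(1).

Answer: No. Predict set conflict for B: { '-' }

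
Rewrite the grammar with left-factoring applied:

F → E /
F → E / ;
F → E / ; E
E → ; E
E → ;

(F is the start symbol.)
Left-factoring transforms A → αβ₁ | αβ₂ into A → αA' and A' → β₁ | β₂
(α is the longest common prefix among the alternatives). Repeat until
no nonterminal has two alternatives with a common prefix.

Round 1: F has alternatives sharing prefix 'E /'. Introduce F': F → E / F'
  Add: F' → ε
  Add: F' → ;
  Add: F' → ; E

Round 2: F' has alternatives sharing prefix ';'. Introduce F'': F' → ; F''
  Add: F'' → ε
  Add: F'' → E

Round 3: E has alternatives sharing prefix ';'. Introduce E': E → ; E'
  Add: E' → E
  Add: E' → ε

No remaining common prefixes — done.

Resulting grammar:
F → E / F'
F' → ε
F' → ; F''
F'' → ε
F'' → E
E → ; E'
E' → E
E' → ε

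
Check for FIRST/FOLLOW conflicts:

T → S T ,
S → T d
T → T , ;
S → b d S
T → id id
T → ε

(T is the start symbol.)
Nullable non-terminals: T.
FIRST sets used below: FIRST(S) = { ',', 'b', 'd', 'id' }, FIRST(T) = { ',', 'b', 'd', 'id', ε }

T: nullable alternative(s) T → ε; FOLLOW(T) = { $, ',', 'd' }
  T → S T ,: FIRST \ {ε} = { ',', 'b', 'd', 'id' } — overlaps FOLLOW(T) on { ',', 'd' }: CONFLICT
  T → T , ;: FIRST \ {ε} = { ',', 'b', 'd', 'id' } — overlaps FOLLOW(T) on { ',', 'd' }: CONFLICT
  T → id id: FIRST \ {ε} = { 'id' } — disjoint from FOLLOW(T)
  T → ε: FIRST \ {ε} = { } — this is the only nullable alternative, skip

S has no nullable alternative, so no FIRST/FOLLOW check is needed there.

So the grammar has 2 FIRST/FOLLOW conflicts (marked CONFLICT above).

Answer: Yes. T → S T ',' with FOLLOW(T) on { ',', 'd' }; T → T ',' ';' with FOLLOW(T) on { ',', 'd' }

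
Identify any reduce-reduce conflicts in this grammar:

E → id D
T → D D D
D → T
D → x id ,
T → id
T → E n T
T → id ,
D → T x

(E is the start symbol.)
A reduce-reduce conflict occurs when an LR(0) state has two complete items [A → α .] and [B → β .] — both call for a reduction, and with no lookahead the parser cannot choose between them.

Augment with E' → E and build the canonical LR(0) collection (I0 = CLOSURE({[E' → . E]}), then GOTO on every symbol after a dot until no new states appear). It has 17 states:
  I0: { [E → . id D], [E' → . E] }  — shift
  I1: { [E' → E .] }  — accept
  I2: { [D → . T x], [D → . T], [D → . x id ,], [E → . id D], [E → id . D], [T → . D D D], [T → . E n T], [T → . id ,], [T → . id] }  — shift
  I3: { [D → . T x], [D → . T], [D → . x id ,], [E → . id D], [E → id D .], [T → . D D D], [T → . E n T], [T → . id ,], [T → . id], [T → D . D D] }  — shift, reduce
  I4: { [T → E . n T] }  — shift
  I5: { [D → T . x], [D → T .] }  — shift, reduce
  I6: { [D → . T x], [D → . T], [D → . x id ,], [E → . id D], [E → id . D], [T → . D D D], [T → . E n T], [T → . id ,], [T → . id], [T → id . ,], [T → id .] }  — shift, reduce
  I7: { [D → x . id ,] }  — shift
  I8: { [D → x id . ,] }  — shift
  I9: { [D → x id , .] }  — reduce
  I10: { [T → id , .] }  — reduce
  I11: { [D → T x .] }  — reduce
  I12: { [D → . T x], [D → . T], [D → . x id ,], [E → . id D], [T → . D D D], [T → . E n T], [T → . id ,], [T → . id], [T → E n . T] }  — shift
  I13: { [D → . T x], [D → . T], [D → . x id ,], [E → . id D], [T → . D D D], [T → . E n T], [T → . id ,], [T → . id], [T → D . D D] }  — shift
  I14: { [D → T . x], [D → T .], [T → E n T .] }  — shift, 2 reduces
  I15: { [D → . T x], [D → . T], [D → . x id ,], [E → . id D], [T → . D D D], [T → . E n T], [T → . id ,], [T → . id], [T → D . D D], [T → D D . D] }  — shift
  I16: { [D → . T x], [D → . T], [D → . x id ,], [E → . id D], [T → . D D D], [T → . E n T], [T → . id ,], [T → . id], [T → D . D D], [T → D D . D], [T → D D D .] }  — shift, reduce

I14 contains complete items [D → T .], [T → E n T .] — reduce-reduce conflict.

Answer: Yes — I14: [D → T .] vs [T → E n T .]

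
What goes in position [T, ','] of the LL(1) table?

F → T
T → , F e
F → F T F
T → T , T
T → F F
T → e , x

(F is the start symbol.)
T → , F e, T → T , T, T → F F

To find M[T, ','], we find productions for T where ',' is in the predict set (PREDICT(N → α) = (FIRST(α) \ {ε}) ∪ (FOLLOW(N) if α ⇒* ε)).

Relevant sets:
  FIRST(T) = { ',', 'e' }
  FIRST(F) = { ',', 'e' }

T → , F e: PREDICT = { ',' }
  ',' is in predict set, so this production goes in M[T, ',']
T → T , T: PREDICT = { ',', 'e' }
  ',' is in predict set, so this production goes in M[T, ',']
T → F F: PREDICT = { ',', 'e' }
  ',' is in predict set, so this production goes in M[T, ',']
T → e , x: PREDICT = { 'e' }

M[T, ','] = T → , F e, T → T , T, T → F F  (a multiply-defined cell — the grammar is not LL(1))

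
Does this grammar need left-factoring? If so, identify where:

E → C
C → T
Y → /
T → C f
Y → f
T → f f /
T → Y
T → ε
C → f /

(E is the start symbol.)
No, left-factoring is not needed

Left-factoring is needed when two productions for the same non-terminal
share a common prefix on the right-hand side.

Productions for C:
  C → T
  C → f /
Productions for Y:
  Y → /
  Y → f
Productions for T:
  T → C f
  T → f f /
  T → Y
  T → ε

No common prefixes found.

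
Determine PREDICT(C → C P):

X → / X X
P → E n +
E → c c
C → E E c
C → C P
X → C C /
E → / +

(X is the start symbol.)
PREDICT(C → C P) = (FIRST(RHS) \ {ε}) ∪ (FOLLOW(C) if ε ∈ FIRST(RHS), i.e. RHS ⇒* ε)
FIRST(C) = { '/', 'c' }
FIRST(C P) = { '/', 'c' }
ε ∉ FIRST(C P), so FOLLOW(C) is not added.
PREDICT(C → C P) = { '/', 'c' }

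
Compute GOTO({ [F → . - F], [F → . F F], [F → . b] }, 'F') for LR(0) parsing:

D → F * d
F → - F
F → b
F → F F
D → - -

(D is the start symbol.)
GOTO(I, 'F') = CLOSURE({ [A → αX.β] : [A → α.Xβ] ∈ I, X = 'F' })

Items with dot before 'F', with the dot advanced:
  [F → . F F] → [F → F . F]
Closure of the advanced items:
  [F → F . F] has the dot before F: add [F → . - F], [F → . b], [F → . F F]

GOTO = { [F → . - F], [F → . F F], [F → . b], [F → F . F] }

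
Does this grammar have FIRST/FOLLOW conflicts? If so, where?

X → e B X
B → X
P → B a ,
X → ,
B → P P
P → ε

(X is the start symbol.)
Yes. B → X with FOLLOW(B) on { ',', 'e' }; P → B a ',' with FOLLOW(P) on { ',', 'a', 'e' }

A FIRST/FOLLOW conflict occurs when a non-terminal N has a nullable alternative N → β (β ⇒* ε) and another alternative N → α with FIRST(α) ∩ FOLLOW(N) ≠ ∅: on such a lookahead the parser cannot decide between expanding α and letting N vanish via β.

Nullable non-terminals: B, P.
FIRST sets used below: FIRST(X) = { ',', 'e' }, FIRST(P) = { ',', 'a', 'e', ε }, FIRST(B) = { ',', 'a', 'e', ε }

B: nullable alternative(s) B → P P; FOLLOW(B) = { ',', 'a', 'e' }
  B → X: FIRST \ {ε} = { ',', 'e' } — overlaps FOLLOW(B) on { ',', 'e' }: CONFLICT
  B → P P: FIRST \ {ε} = { ',', 'a', 'e' } — this is the only nullable alternative, skip

P: nullable alternative(s) P → ε; FOLLOW(P) = { ',', 'a', 'e' }
  P → B a ,: FIRST \ {ε} = { ',', 'a', 'e' } — overlaps FOLLOW(P) on { ',', 'a', 'e' }: CONFLICT
  P → ε: FIRST \ {ε} = { } — this is the only nullable alternative, skip

X has no nullable alternative, so no FIRST/FOLLOW check is needed there.

So the grammar has 2 FIRST/FOLLOW conflicts (marked CONFLICT above).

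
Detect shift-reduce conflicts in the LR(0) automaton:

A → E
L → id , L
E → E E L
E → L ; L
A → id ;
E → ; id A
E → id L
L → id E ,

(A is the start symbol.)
A shift-reduce conflict occurs when an LR(0) state has both:
  - a complete (reduce) item [A → α .] (dot at the end), and
  - a shift item [B → β . c γ] (dot before a terminal).

Augment with A' → A and build the canonical LR(0) collection (I0 = CLOSURE({[A' → . A]}), then GOTO on every symbol after a dot until no new states appear). It has 20 states:
  I0: { [A → . E], [A → . id ;], [A' → . A], [E → . ; id A], [E → . E E L], [E → . L ; L], [E → . id L], [L → . id , L], [L → . id E ,] }  — shift
  I1: { [E → ; . id A] }  — shift
  I2: { [A' → A .] }  — accept
  I3: { [A → E .], [E → . ; id A], [E → . E E L], [E → . L ; L], [E → . id L], [E → E . E L], [L → . id , L], [L → . id E ,] }  — shift, reduce
  I4: { [E → L . ; L] }  — shift
  I5: { [A → id . ;], [E → . ; id A], [E → . E E L], [E → . L ; L], [E → . id L], [E → id . L], [L → . id , L], [L → . id E ,], [L → id . , L], [L → id . E ,] }  — shift
  I6: { [L → . id , L], [L → . id E ,], [L → id , . L] }  — shift
  I7: { [A → id ; .], [E → ; . id A] }  — shift, reduce
  I8: { [E → . ; id A], [E → . E E L], [E → . L ; L], [E → . id L], [E → E . E L], [L → . id , L], [L → . id E ,], [L → id E . ,] }  — shift
  I9: { [E → L . ; L], [E → id L .] }  — shift, reduce
  I10: { [E → . ; id A], [E → . E E L], [E → . L ; L], [E → . id L], [E → id . L], [L → . id , L], [L → . id E ,], [L → id . , L], [L → id . E ,] }  — shift
  I11: { [E → L ; . L], [L → . id , L], [L → . id E ,] }  — shift
  I12: { [E → L ; L .] }  — reduce
  I13: { [E → . ; id A], [E → . E E L], [E → . L ; L], [E → . id L], [L → . id , L], [L → . id E ,], [L → id . , L], [L → id . E ,] }  — shift
  I14: { [L → id E , .] }  — reduce
  I15: { [E → . ; id A], [E → . E E L], [E → . L ; L], [E → . id L], [E → E . E L], [E → E E . L], [L → . id , L], [L → . id E ,] }  — shift
  I16: { [E → E E L .], [E → L . ; L] }  — shift, reduce
  I17: { [A → . E], [A → . id ;], [E → . ; id A], [E → . E E L], [E → . L ; L], [E → . id L], [E → ; id . A], [L → . id , L], [L → . id E ,] }  — shift
  I18: { [E → ; id A .] }  — reduce
  I19: { [L → id , L .] }  — reduce

I3 contains reduce item [A → E .] and shift items [E → . ; id A], [E → . id L], [L → . id , L], [L → . id E ,] — shift-reduce conflict.
I7 contains reduce item [A → id ; .] and shift item [E → ; . id A] — shift-reduce conflict.
I9 contains reduce item [E → id L .] and shift item [E → L . ; L] — shift-reduce conflict.
I16 contains reduce item [E → E E L .] and shift item [E → L . ; L] — shift-reduce conflict.

Answer: Yes — I3: [A → E .] vs [E → . ; id A]; I7: [A → id ; .] vs [E → ; . id A]; I9: [E → id L .] vs [E → L . ; L]; I16: [E → E E L .] vs [E → L . ; L]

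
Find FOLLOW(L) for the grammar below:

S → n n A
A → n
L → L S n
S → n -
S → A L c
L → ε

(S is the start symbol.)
To compute FOLLOW(L), find every occurrence of L on a right-hand side N → α L β: add FIRST(β) \ {ε}, and if β is empty or nullable also add FOLLOW(N). Iterate to a fixed point.

In L → L S n: L is followed by S n, add FIRST(S n) \ {ε} = { 'n' }
In S → A L c: L is followed by c, add FIRST(c) \ {ε} = { 'c' }

Taking the union: FOLLOW(L) = { 'c', 'n' }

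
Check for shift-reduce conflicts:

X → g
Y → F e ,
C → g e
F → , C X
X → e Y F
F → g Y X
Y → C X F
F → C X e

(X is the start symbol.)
A shift-reduce conflict occurs when an LR(0) state has both:
  - a complete (reduce) item [A → α .] (dot at the end), and
  - a shift item [B → β . c γ] (dot before a terminal).

Augment with X' → X and build the canonical LR(0) collection (I0 = CLOSURE({[X' → . X]}), then GOTO on every symbol after a dot until no new states appear). It has 23 states:
  I0: { [X → . e Y F], [X → . g], [X' → . X] }  — shift
  I1: { [X' → X .] }  — accept
  I2: { [C → . g e], [F → . , C X], [F → . C X e], [F → . g Y X], [X → e . Y F], [Y → . C X F], [Y → . F e ,] }  — shift
  I3: { [X → g .] }  — reduce
  I4: { [C → . g e], [F → , . C X] }  — shift
  I5: { [F → C . X e], [X → . e Y F], [X → . g], [Y → C . X F] }  — shift
  I6: { [Y → F . e ,] }  — shift
  I7: { [C → . g e], [F → . , C X], [F → . C X e], [F → . g Y X], [X → e Y . F] }  — shift
  I8: { [C → . g e], [C → g . e], [F → . , C X], [F → . C X e], [F → . g Y X], [F → g . Y X], [Y → . C X F], [Y → . F e ,] }  — shift
  I9: { [F → g Y . X], [X → . e Y F], [X → . g] }  — shift
  I10: { [C → g e .] }  — reduce
  I11: { [F → g Y X .] }  — reduce
  I12: { [F → C . X e], [X → . e Y F], [X → . g] }  — shift
  I13: { [X → e Y F .] }  — reduce
  I14: { [F → C X . e] }  — shift
  I15: { [F → C X e .] }  — reduce
  I16: { [Y → F e . ,] }  — shift
  I17: { [Y → F e , .] }  — reduce
  I18: { [C → . g e], [F → . , C X], [F → . C X e], [F → . g Y X], [F → C X . e], [Y → C X . F] }  — shift
  I19: { [Y → C X F .] }  — reduce
  I20: { [F → , C . X], [X → . e Y F], [X → . g] }  — shift
  I21: { [C → g . e] }  — shift
  I22: { [F → , C X .] }  — reduce

No state contains both a complete item and a shift item.

Answer: No shift-reduce conflicts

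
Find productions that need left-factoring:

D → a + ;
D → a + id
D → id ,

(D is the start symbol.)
Yes, D has productions with common prefix 'a +'

Left-factoring is needed when two productions for the same non-terminal
share a common prefix on the right-hand side.

Productions for D:
  D → a + ;
  D → a + id
  D → id ,

Found common prefix 'a +' in productions for D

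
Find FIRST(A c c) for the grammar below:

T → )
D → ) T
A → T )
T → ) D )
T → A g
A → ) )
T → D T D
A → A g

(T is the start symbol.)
{ ')' }

FIRST sets of the non-terminals involved (from the grammar, by fixed-point iteration):
  FIRST(A) = { ')' }

To compute FIRST(A c c), process the symbols left to right:
Symbol A is a non-terminal. Add FIRST(A) \ {ε} = { ')' }
A is not nullable (ε ∉ FIRST(A)), so stop here.
FIRST(A c c) = { ')' }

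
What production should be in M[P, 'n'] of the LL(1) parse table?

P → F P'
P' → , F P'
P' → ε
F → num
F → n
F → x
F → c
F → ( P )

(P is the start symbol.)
P → F P'

To find M[P, 'n'], we find productions for P where 'n' is in the predict set (PREDICT(N → α) = (FIRST(α) \ {ε}) ∪ (FOLLOW(N) if α ⇒* ε)).

Relevant sets:
  FIRST(F) = { '(', 'c', 'n', 'num', 'x' }

P → F P': PREDICT = { '(', 'c', 'n', 'num', 'x' }
  'n' is in predict set, so this production goes in M[P, 'n']

M[P, 'n'] = P → F P'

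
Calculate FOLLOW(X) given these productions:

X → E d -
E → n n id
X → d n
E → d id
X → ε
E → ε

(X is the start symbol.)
To compute FOLLOW(X), find every occurrence of X on a right-hand side N → α X β: add FIRST(β) \ {ε}, and if β is empty or nullable also add FOLLOW(N). Iterate to a fixed point.

X is the start symbol, so $ ∈ FOLLOW(X).
X does not occur on any right-hand side.

Taking the union: FOLLOW(X) = { $ }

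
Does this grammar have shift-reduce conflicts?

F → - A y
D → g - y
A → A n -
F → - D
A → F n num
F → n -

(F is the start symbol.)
No shift-reduce conflicts

A shift-reduce conflict occurs when an LR(0) state has both:
  - a complete (reduce) item [A → α .] (dot at the end), and
  - a shift item [B → β . c γ] (dot before a terminal).

Augment with F' → F and build the canonical LR(0) collection (I0 = CLOSURE({[F' → . F]}), then GOTO on every symbol after a dot until no new states appear). It has 16 states:
  I0: { [F → . - A y], [F → . - D], [F → . n -], [F' → . F] }  — shift
  I1: { [A → . A n -], [A → . F n num], [D → . g - y], [F → - . A y], [F → - . D], [F → . - A y], [F → . - D], [F → . n -] }  — shift
  I2: { [F' → F .] }  — accept
  I3: { [F → n . -] }  — shift
  I4: { [F → n - .] }  — reduce
  I5: { [A → A . n -], [F → - A . y] }  — shift
  I6: { [F → - D .] }  — reduce
  I7: { [A → F . n num] }  — shift
  I8: { [D → g . - y] }  — shift
  I9: { [D → g - . y] }  — shift
  I10: { [D → g - y .] }  — reduce
  I11: { [A → F n . num] }  — shift
  I12: { [A → F n num .] }  — reduce
  I13: { [A → A n . -] }  — shift
  I14: { [F → - A y .] }  — reduce
  I15: { [A → A n - .] }  — reduce

No state contains both a complete item and a shift item.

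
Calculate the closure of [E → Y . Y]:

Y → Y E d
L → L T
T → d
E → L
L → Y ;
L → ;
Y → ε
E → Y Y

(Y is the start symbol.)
To compute CLOSURE, for each item [A → α.Bβ] where B is a non-terminal, add [B → .γ] for all productions B → γ; repeat for the newly added items until nothing changes.

Start with: [E → Y . Y]
  [E → Y . Y] has the dot before Y: add [Y → . Y E d], [Y → .]
No further items can be added.

CLOSURE = { [E → Y . Y], [Y → . Y E d], [Y → .] }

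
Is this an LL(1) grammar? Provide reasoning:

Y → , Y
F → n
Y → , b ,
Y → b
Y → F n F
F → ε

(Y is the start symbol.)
Relevant sets:
  FIRST(F) = { 'n', ε }
  FOLLOW(F) = { $, 'n' }

For Y:
  PREDICT(Y → ',' Y) = { ',' }
  PREDICT(Y → ',' b ',') = { ',' }
  PREDICT(Y → b) = { 'b' }
  PREDICT(Y → F n F) = { 'n' }
For F:
  PREDICT(F → n) = { 'n' }
  PREDICT(F → ε) = { $, 'n' }

Conflict found: Predict set conflict for Y: { ',' }
The grammar is NOT LL(1).

Answer: No. Predict set conflict for Y: { ',' }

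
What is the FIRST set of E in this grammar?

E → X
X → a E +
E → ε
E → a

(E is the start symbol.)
To compute FIRST(E), examine every production with E on the left-hand side, reading each right-hand side left to right until a non-nullable symbol is reached.

FIRST sets of the other non-terminals involved (by the same procedure, iterated to a fixed point):
  FIRST(X) = { 'a' }

From E → X:
  - X is a non-terminal: add FIRST(X) \ {ε} = { 'a' }
    X is not nullable, so stop
From E → ε:
  - ε-production, so ε ∈ FIRST(E)
From E → a:
  - a is a terminal: add 'a' and stop

Collecting: FIRST(E) = { 'a', ε }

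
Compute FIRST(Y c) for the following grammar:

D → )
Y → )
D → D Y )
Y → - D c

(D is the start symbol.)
{ ')', '-' }

FIRST sets of the non-terminals involved (from the grammar, by fixed-point iteration):
  FIRST(Y) = { ')', '-' }

To compute FIRST(Y c), process the symbols left to right:
Symbol Y is a non-terminal. Add FIRST(Y) \ {ε} = { ')', '-' }
Y is not nullable (ε ∉ FIRST(Y)), so stop here.
FIRST(Y c) = { ')', '-' }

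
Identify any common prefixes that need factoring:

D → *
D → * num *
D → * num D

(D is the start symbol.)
Yes, D has productions with common prefix '*'

Left-factoring is needed when two productions for the same non-terminal
share a common prefix on the right-hand side.

Productions for D:
  D → *
  D → * num *
  D → * num D

Found common prefix '*' in productions for D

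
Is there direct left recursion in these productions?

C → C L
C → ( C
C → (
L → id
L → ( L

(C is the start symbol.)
Yes, C is left-recursive

Direct left recursion occurs when N → N α for some non-terminal N (the right-hand side begins with the left-hand side itself).

C → C L: LEFT RECURSIVE (starts with C)
C → ( C: starts with '('
C → (: starts with '('
L → id: starts with id
L → ( L: starts with '('

The grammar has direct left recursion on: C.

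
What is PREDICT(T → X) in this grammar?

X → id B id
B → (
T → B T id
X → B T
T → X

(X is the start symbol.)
{ '(', 'id' }

PREDICT(T → X) = (FIRST(RHS) \ {ε}) ∪ (FOLLOW(T) if ε ∈ FIRST(RHS), i.e. RHS ⇒* ε)
FIRST(X) = { '(', 'id' }
FIRST(X) = { '(', 'id' }
ε ∉ FIRST(X), so FOLLOW(T) is not added.
PREDICT(T → X) = { '(', 'id' }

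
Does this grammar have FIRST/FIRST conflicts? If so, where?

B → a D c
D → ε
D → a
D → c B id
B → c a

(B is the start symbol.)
Productions for B:
  B → a D c: FIRST = { 'a' }
  B → c a: FIRST = { 'c' }
Productions for D:
  D → ε: FIRST = { ε }
  D → a: FIRST = { 'a' }
  D → c B id: FIRST = { 'c' }

All alternatives of each non-terminal have pairwise disjoint FIRST sets.

Answer: No FIRST/FIRST conflicts.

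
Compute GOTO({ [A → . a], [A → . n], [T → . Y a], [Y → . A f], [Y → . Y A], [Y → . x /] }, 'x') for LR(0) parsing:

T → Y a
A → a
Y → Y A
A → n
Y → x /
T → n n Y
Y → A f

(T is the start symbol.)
{ [Y → x . /] }

GOTO(I, 'x') = CLOSURE({ [A → αX.β] : [A → α.Xβ] ∈ I, X = 'x' })

Items with dot before 'x', with the dot advanced:
  [Y → . x /] → [Y → x . /]
Closure adds nothing (no advanced item has the dot before a non-terminal).

GOTO = { [Y → x . /] }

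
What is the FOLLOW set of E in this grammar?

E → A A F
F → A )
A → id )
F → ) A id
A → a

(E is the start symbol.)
{ $ }

E is the start symbol, so $ ∈ FOLLOW(E).
E does not occur on any right-hand side.

Taking the union: FOLLOW(E) = { $ }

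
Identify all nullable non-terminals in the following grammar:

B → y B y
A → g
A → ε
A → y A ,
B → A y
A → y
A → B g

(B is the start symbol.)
{ 'A' }

A non-terminal is nullable if it can derive ε (the empty string): either it has an ε-production, or it has a production whose right-hand side consists entirely of nullable non-terminals.

ε-productions: A → ε
So A is immediately nullable.
No further non-terminal can be added: every production for the remaining non-terminals contains a terminal or a non-nullable non-terminal.
Nullable = { 'A' }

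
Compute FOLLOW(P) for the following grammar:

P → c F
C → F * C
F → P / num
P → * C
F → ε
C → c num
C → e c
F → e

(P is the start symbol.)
{ $, '/' }

P is the start symbol, so $ ∈ FOLLOW(P).
In F → P / num: P is followed by '/' num, add FIRST('/' num) \ {ε} = { '/' }

Taking the union: FOLLOW(P) = { $, '/' }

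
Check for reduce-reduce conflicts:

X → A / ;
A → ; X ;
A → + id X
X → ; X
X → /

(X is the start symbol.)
No reduce-reduce conflicts

Augment with X' → X and build the canonical LR(0) collection (I0 = CLOSURE({[X' → . X]}), then GOTO on every symbol after a dot until no new states appear). It has 12 states:
  I0: { [A → . + id X], [A → . ; X ;], [X → . /], [X → . ; X], [X → . A / ;], [X' → . X] }  — shift
  I1: { [A → + . id X] }  — shift
  I2: { [X → / .] }  — reduce
  I3: { [A → . + id X], [A → . ; X ;], [A → ; . X ;], [X → . /], [X → . ; X], [X → . A / ;], [X → ; . X] }  — shift
  I4: { [X → A . / ;] }  — shift
  I5: { [X' → X .] }  — accept
  I6: { [X → A / . ;] }  — shift
  I7: { [X → A / ; .] }  — reduce
  I8: { [A → ; X . ;], [X → ; X .] }  — shift, reduce
  I9: { [A → ; X ; .] }  — reduce
  I10: { [A → + id . X], [A → . + id X], [A → . ; X ;], [X → . /], [X → . ; X], [X → . A / ;] }  — shift
  I11: { [A → + id X .] }  — reduce

No state contains more than one complete item.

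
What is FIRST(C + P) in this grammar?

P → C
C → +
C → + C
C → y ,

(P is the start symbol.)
{ '+', 'y' }

FIRST sets of the non-terminals involved (from the grammar, by fixed-point iteration):
  FIRST(C) = { '+', 'y' }

To compute FIRST(C + P), process the symbols left to right:
Symbol C is a non-terminal. Add FIRST(C) \ {ε} = { '+', 'y' }
C is not nullable (ε ∉ FIRST(C)), so stop here.
FIRST(C + P) = { '+', 'y' }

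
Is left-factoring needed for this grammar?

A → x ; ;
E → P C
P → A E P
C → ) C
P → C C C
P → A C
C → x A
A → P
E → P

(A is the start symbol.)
Left-factoring is needed when two productions for the same non-terminal
share a common prefix on the right-hand side.

Productions for A:
  A → x ; ;
  A → P
Productions for E:
  E → P C
  E → P
Productions for P:
  P → A E P
  P → C C C
  P → A C
Productions for C:
  C → ) C
  C → x A

Found common prefix 'P' in productions for E
Found common prefix 'A' in productions for P

Answer: Yes, E has productions with common prefix 'P'; P has productions with common prefix 'A'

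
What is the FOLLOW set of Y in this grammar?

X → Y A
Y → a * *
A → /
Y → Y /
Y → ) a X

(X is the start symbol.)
In X → Y A: Y is followed by A, add FIRST(A) \ {ε} = { '/' }
In Y → Y /: Y is followed by '/', add FIRST('/') \ {ε} = { '/' }

Taking the union: FOLLOW(Y) = { '/' }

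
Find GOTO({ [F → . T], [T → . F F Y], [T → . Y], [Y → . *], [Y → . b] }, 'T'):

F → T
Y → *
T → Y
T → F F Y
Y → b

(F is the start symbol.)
{ [F → T .] }

GOTO(I, 'T') = CLOSURE({ [A → αX.β] : [A → α.Xβ] ∈ I, X = 'T' })

Items with dot before 'T', with the dot advanced:
  [F → . T] → [F → T .]
Closure adds nothing (no advanced item has the dot before a non-terminal).

GOTO = { [F → T .] }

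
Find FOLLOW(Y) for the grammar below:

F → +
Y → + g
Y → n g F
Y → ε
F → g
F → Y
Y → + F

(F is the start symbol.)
{ $ }

To compute FOLLOW(Y), find every occurrence of Y on a right-hand side N → α Y β: add FIRST(β) \ {ε}, and if β is empty or nullable also add FOLLOW(N). Iterate to a fixed point.

In F → Y: Y is at the end, add FOLLOW(F)

The FOLLOW sets referred to above (computed the same way, to a fixed point):
  FOLLOW(F) = { $ }

Taking the union: FOLLOW(Y) = { $ }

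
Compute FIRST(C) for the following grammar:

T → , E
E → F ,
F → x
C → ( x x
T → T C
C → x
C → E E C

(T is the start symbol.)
{ '(', 'x' }

FIRST sets of the other non-terminals involved (by the same procedure, iterated to a fixed point):
  FIRST(E) = { 'x' }

From C → ( x x:
  - '(' is a terminal: add '(' and stop
From C → x:
  - x is a terminal: add 'x' and stop
From C → E E C:
  - E is a non-terminal: add FIRST(E) \ {ε} = { 'x' }
    E is not nullable, so stop

Collecting: FIRST(C) = { '(', 'x' }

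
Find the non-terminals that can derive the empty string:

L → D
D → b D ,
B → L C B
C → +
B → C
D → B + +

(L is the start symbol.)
There are no ε-productions, so no non-terminal can derive ε.
No non-terminals are nullable.

Answer: None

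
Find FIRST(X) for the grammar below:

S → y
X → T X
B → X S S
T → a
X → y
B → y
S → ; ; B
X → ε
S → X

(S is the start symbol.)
To compute FIRST(X), examine every production with X on the left-hand side, reading each right-hand side left to right until a non-nullable symbol is reached.

FIRST sets of the other non-terminals involved (by the same procedure, iterated to a fixed point):
  FIRST(T) = { 'a' }

From X → T X:
  - T is a non-terminal: add FIRST(T) \ {ε} = { 'a' }
    T is not nullable, so stop
From X → y:
  - y is a terminal: add 'y' and stop
From X → ε:
  - ε-production, so ε ∈ FIRST(X)

Collecting: FIRST(X) = { 'a', 'y', ε }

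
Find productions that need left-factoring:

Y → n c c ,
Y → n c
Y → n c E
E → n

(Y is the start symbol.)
Left-factoring is needed when two productions for the same non-terminal
share a common prefix on the right-hand side.

Productions for Y:
  Y → n c c ,
  Y → n c
  Y → n c E

Found common prefix 'n c' in productions for Y

Answer: Yes, Y has productions with common prefix 'n c'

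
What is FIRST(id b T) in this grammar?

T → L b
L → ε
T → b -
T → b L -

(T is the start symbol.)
{ 'id' }

To compute FIRST(id b T), process the symbols left to right:
Symbol id is a terminal. Add 'id' and stop.
FIRST(id b T) = { 'id' }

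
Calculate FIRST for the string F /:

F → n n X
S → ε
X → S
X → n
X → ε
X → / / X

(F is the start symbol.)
FIRST sets of the non-terminals involved (from the grammar, by fixed-point iteration):
  FIRST(F) = { 'n' }

To compute FIRST(F /), process the symbols left to right:
Symbol F is a non-terminal. Add FIRST(F) \ {ε} = { 'n' }
F is not nullable (ε ∉ FIRST(F)), so stop here.
FIRST(F /) = { 'n' }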